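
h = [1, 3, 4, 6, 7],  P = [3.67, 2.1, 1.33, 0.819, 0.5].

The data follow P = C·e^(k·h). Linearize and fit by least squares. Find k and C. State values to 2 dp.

k = -0.32, C = 5.22

Let Y = ln P. Fitting Y = k·h + ln C by least squares:
Σh = 21.0000, Σ(h)² = 111.0000, Σln P = 1.4345, Σh·ln P = -1.3833.
Normal system: [[111.0000, 21.0000]; [21.0000, 5]]·[k, ln C]ᵀ = [-1.3833, 1.4345]ᵀ.
Slope k = (n·Σh·ln P − Σh·Σln P)/(n·Σ(h)² − (Σh)²) = (5·-1.3833 − 21.0000·1.4345)/114.0000 = -0.32492; ln C = (Σln P − k·Σh)/n = 1.65157, so C = exp(1.65157) = 5.21514.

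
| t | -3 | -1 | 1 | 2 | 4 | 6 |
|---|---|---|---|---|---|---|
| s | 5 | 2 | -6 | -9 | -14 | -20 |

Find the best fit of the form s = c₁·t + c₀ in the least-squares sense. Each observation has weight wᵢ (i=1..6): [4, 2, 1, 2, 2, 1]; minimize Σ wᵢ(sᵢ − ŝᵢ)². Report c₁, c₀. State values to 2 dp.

Setting ∂/∂c₁ … = 0 gives: 115·c₁ + 5·c₀ = -338;  5·c₁ + 12·c₀ = -48.
(Σwᵢ·t·t = 115, Σwᵢ·t = 5, Σwᵢ·1 = 12, Σwᵢ·t·s = -338, Σwᵢ·s = -48.)
det = 115·12 − 5² = 1355.
c₁ = ((-338)·12 − 5·(-48))/1355 = -3816/1355; c₀ = (115·(-48) − 5·(-338))/1355 = -766/271.

c₁ = -2.82, c₀ = -2.83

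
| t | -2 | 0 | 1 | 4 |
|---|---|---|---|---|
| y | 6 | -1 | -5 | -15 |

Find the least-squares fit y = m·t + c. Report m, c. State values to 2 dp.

m = -3.51, c = -1.12

Forming XᵀX = [[21, 3]; [3, 4]] and Xᵀy = [-77, -15]ᵀ gives XᵀX·[m, c]ᵀ = Xᵀy.
Eliminating c: 4·(row 1) − 3·(row 2) gives 75·m = 4·(-77) − 3·(-15) = -263, so m = -263/75.
Then c = ((-15) − 3·(-263/75))/4 = -28/25.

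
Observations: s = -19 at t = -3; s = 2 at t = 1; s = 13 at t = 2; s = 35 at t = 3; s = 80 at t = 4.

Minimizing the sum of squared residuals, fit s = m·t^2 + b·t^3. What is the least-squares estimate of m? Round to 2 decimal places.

From the data, Σt^2·t^2 = 435, Σt^2·t^3 = 1057, Σt^3·t^3 = 5619.
And Σt^2·s = 1478, Σt^3·s = 6684.
Normal equations: [[435, 1057]; [1057, 5619]]·[m, b]ᵀ = [1478, 6684]ᵀ.
Eliminating b: 5619·(row 1) − 1057·(row 2) gives 1327016·m = 5619·1478 − 1057·6684 = 1239894, so m = 619947/663508.
Then b = (6684 − 1057·(619947/663508))/5619 = 672647/663508.

m = 0.93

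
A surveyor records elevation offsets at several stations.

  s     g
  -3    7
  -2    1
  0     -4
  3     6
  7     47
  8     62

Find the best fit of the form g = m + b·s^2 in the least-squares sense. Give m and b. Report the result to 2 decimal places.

m = -3.14, b = 1.02

Forming MᵀM = [[6, 135]; [135, 6675]] and Mᵀg = [119, 6392]ᵀ gives MᵀM·[m, b]ᵀ = Mᵀg.
Eliminating b: 6675·(row 1) − 135·(row 2) gives 21825·m = 6675·119 − 135·6392 = -68595, so m = -4573/1455.
Then b = (6392 − 135·(-4573/1455))/6675 = 7429/7275.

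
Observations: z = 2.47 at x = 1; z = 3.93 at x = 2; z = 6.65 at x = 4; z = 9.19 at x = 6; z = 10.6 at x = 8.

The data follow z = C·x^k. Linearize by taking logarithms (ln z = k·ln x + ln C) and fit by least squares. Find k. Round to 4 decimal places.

k = 0.7179

Linearized form: ln z = k·ln x + ln C. From the 5 transformed points,
Sums: Σln x = 5.9506, Σ(ln x)² = 9.9367, Σln z = 8.7464, Σln x·ln z = 12.4588.
Normal system: [[9.9367, 5.9506]; [5.9506, 5]]·[k, ln C]ᵀ = [12.4588, 8.7464]ᵀ.
Δ = 9.9367·5 − (5.9506)² = 14.2736; k = (12.4588·5 − 5.9506·8.7464)/14.2736 = 0.71789, ln C = (9.9367·8.7464 − 5.9506·12.4588)/14.2736 = 0.89491.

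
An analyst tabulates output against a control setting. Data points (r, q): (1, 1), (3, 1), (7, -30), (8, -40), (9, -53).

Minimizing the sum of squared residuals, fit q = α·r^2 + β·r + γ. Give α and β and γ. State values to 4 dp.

Forming AᵀA = [[13140, 1612, 204]; [1612, 204, 28]; [204, 28, 5]] and Aᵀq = [-8313, -1003, -121]ᵀ gives AᵀA·[α, β, γ]ᵀ = Aᵀq.
Inverting the 3×3 Gram matrix, [α, β, γ]ᵀ = [-4093/4268, 5649/2134, 10/97]ᵀ.

α = -0.9590, β = 2.6471, γ = 0.1031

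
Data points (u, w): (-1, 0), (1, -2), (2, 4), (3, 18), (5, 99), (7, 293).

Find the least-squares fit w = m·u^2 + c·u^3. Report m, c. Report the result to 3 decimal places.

From the data, Σu^2·u^2 = 3125, Σu^2·u^3 = 20207, Σu^3·u^3 = 134069.
For Xᵀw: Σu^2·w = 17008, Σu^3·w = 113390.
Normal equations: [[3125, 20207]; [20207, 134069]]·[m, c]ᵀ = [17008, 113390]ᵀ.
Eliminating c: 134069·(row 1) − 20207·(row 2) gives 10642776·m = 134069·17008 − 20207·113390 = -11026178, so m = -5513089/5321388.
Then c = (113390 − 20207·(-5513089/5321388))/134069 = 5331547/5321388.

m = -1.036, c = 1.002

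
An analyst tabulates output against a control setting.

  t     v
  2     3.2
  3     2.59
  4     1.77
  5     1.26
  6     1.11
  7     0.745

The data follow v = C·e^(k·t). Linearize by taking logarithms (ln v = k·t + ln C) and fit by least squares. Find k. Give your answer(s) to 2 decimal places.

Let Y = ln v. Fitting Y = k·t + ln C by least squares:
Σt = 27.0000, Σ(t)² = 139.0000, Σln v = 2.7269, Σt·ln v = 7.1863.
Equations: 139.0000·k + 27.0000·ln C = 7.1863;  27.0000·k + 6·ln C = 2.7269.
Δ = 139.0000·6 − (27.0000)² = 105.0000; k = (7.1863·6 − 27.0000·2.7269)/105.0000 = -0.29055, ln C = (139.0000·2.7269 − 27.0000·7.1863)/105.0000 = 1.76197.

k = -0.29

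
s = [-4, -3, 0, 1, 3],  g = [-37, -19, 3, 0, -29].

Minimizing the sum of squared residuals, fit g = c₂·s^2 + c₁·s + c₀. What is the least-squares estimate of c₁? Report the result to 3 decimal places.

c₁ = -1.727

The normal system XᵀX·[c₂, c₁, c₀]ᵀ = Xᵀg is [[419, -63, 35]; [-63, 35, -3]; [35, -3, 5]]·[c₂, c₁, c₀]ᵀ = [-1024, 118, -82]ᵀ.
Inverting the 3×3 Gram matrix, [c₂, c₁, c₀]ᵀ = [-5021/1672, -2887/1672, 2997/836]ᵀ.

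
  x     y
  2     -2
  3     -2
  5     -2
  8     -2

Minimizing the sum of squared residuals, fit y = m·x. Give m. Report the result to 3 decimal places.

The normal system MᵀM·[m]ᵀ = Mᵀy is [[102]]·[m]ᵀ = [-36]ᵀ.
m = (-36)/102 = -0.352941.

m = -0.353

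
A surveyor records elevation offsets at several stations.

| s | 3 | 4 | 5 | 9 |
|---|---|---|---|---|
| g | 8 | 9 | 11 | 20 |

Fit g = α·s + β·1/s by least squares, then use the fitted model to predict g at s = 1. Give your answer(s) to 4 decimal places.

ĝ = 5.3452

Compute the Gram sums: Σs·s = 131, Σs·1/s = 4, Σ1/s·1/s = 7321/32400.
For Mᵀg: Σs·g = 295, Σ1/s·g = 1681/180.
Normal equations: [[131, 4]; [4, 7321/32400]]·[α, β]ᵀ = [295, 1681/180]ᵀ.
det = 131·(7321/32400) − 4² = 440651/32400.
α = (295·(7321/32400) − 4·(1681/180))/(440651/32400) = 949375/440651; β = (131·(1681/180) − 4·295)/(440651/32400) = 1405980/440651.
At s = 1: ĝ = (949375/440651)·(1) + (1405980/440651)·(1) = 2355355/440651.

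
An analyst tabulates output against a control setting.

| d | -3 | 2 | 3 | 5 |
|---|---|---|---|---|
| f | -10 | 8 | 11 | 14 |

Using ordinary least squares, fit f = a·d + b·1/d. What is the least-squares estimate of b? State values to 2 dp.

Entries of AᵀA: Σd·d = 47, Σd·1/d = 4, Σ1/d·1/d = 461/900.
And Σd·f = 149, Σ1/d·f = 69/5.
So AᵀA·[a, b]ᵀ = Aᵀf: [[47, 4]; [4, 461/900]]·[a, b]ᵀ = [149, 69/5]ᵀ.
det = 47·(461/900) − 4² = 7267/900.
a = (149·(461/900) − 4·(69/5))/(7267/900) = 19009/7267; b = (47·(69/5) − 4·149)/(7267/900) = 47340/7267.

b = 6.51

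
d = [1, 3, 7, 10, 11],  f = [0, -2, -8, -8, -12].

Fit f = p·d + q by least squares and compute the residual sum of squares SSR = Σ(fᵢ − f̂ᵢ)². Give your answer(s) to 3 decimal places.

The normal equations are: 280·p + 32·q = -274;  32·p + 5·q = -30.
det = 280·5 − 32² = 376.
p = ((-274)·5 − 32·(-30))/376 = -205/188; q = (280·(-30) − 32·(-274))/376 = 46/47.
Residuals: 21/188, 55/188, -253/188, 181/94, -185/188; SSR = 619/94.

SSR = 6.585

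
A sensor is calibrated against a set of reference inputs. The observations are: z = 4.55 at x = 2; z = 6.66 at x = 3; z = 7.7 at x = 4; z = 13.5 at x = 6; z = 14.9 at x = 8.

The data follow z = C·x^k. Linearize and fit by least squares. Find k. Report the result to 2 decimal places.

Linearized form: ln z = k·ln x + ln C. From the 5 transformed points,
Over the data: Σln x = 7.0493, Σ(ln x)² = 11.1437, Σln z = 10.7565, Σln x·ln z = 16.2438.
Normal system: [[11.1437, 7.0493]; [7.0493, 5]]·[k, ln C]ᵀ = [16.2438, 10.7565]ᵀ.
Slope k = (n·Σln x·ln z − Σln x·Σln z)/(n·Σ(ln x)² − (Σln x)²) = (5·16.2438 − 7.0493·10.7565)/6.0265 = 0.89494; ln C = (Σln z − k·Σln x)/n = 0.88957.

k = 0.89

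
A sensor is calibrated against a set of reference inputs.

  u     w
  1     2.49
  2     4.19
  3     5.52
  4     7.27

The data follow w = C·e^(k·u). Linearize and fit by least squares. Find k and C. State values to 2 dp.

Taking logs, ln w = k·u + ln C, so regress ln w on u.
AᵀA = [[30.0000, 10.0000]; [10.0000, 4]], rhs = [16.8378, 6.0371]ᵀ  (here Σu = 10.0000, Σ(u)² = 30.0000, Σln w = 6.0371, Σu·ln w = 16.8378).
Δ = 30.0000·4 − (10.0000)² = 20.0000; k = (16.8378·4 − 10.0000·6.0371)/20.0000 = 0.34901, ln C = (30.0000·6.0371 − 10.0000·16.8378)/20.0000 = 0.63675, so C = exp(0.63675) = 1.89034.

k = 0.35, C = 1.89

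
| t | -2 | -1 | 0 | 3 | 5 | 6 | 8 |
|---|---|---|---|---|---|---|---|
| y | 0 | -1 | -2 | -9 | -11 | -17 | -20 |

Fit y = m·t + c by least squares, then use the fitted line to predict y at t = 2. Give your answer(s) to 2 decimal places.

Entries of MᵀM: Σt·t = 139, Σt = 19, Σ1 = 7.
Moment sums: Σt·y = -343, Σy = -60.
So MᵀM·[m, c]ᵀ = Mᵀy: [[139, 19]; [19, 7]]·[m, c]ᵀ = [-343, -60]ᵀ.
Eliminating c: 7·(row 1) − 19·(row 2) gives 612·m = 7·(-343) − 19·(-60) = -1261, so m = -1261/612.
Then c = ((-60) − 19·(-1261/612))/7 = -1823/612.
At t = 2: ŷ = (-1261/612)·(2) + (-1823/612)·(1) = -4345/612.

ŷ = -7.10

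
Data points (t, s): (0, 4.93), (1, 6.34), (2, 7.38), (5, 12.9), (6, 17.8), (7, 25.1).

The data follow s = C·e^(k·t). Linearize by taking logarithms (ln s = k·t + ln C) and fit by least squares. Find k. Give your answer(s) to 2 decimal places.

k = 0.22

Linearized form: ln s = k·t + ln C. From the 6 transformed points,
XᵀX = [[115.0000, 21.0000]; [21.0000, 6]], rhs = [58.4658, 14.1003]ᵀ  (here Σt = 21.0000, Σ(t)² = 115.0000, Σln s = 14.1003, Σt·ln s = 58.4658).
Solving (det = 249.0000): k = 0.21963, ln C = 1.58133.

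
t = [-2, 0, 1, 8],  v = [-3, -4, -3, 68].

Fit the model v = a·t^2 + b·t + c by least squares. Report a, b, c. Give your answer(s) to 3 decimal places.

a = 0.997, b = 1.100, c = -4.622

Setting ∂/∂a … = 0 gives: 4113·a + 505·b + 69·c = 4337;  505·a + 69·b + 7·c = 547;  69·a + 7·b + 4·c = 58.
Inverting the 3×3 Gram matrix, [a, b, c]ᵀ = [18163/18218, 20035/18218, -42106/9109]ᵀ.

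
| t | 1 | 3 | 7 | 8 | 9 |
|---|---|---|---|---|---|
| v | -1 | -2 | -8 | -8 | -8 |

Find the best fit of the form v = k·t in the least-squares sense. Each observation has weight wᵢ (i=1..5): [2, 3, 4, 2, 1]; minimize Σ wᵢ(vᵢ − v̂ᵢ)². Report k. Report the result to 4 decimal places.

k = -1.0230

The normal equations are: 434·k = -444.
Hence k = -444 / 434 ≈ -1.02304.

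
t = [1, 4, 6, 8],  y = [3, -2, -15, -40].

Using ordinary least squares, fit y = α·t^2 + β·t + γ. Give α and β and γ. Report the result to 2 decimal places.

Setting ∂/∂α … = 0 gives: 5649·α + 793·β + 117·γ = -3129;  793·α + 117·β + 19·γ = -415;  117·α + 19·β + 4·γ = -54.
(Σt^2·t^2 = 5649, Σt^2·t = 793, Σt^2 = 117, Σt·t = 117, Σt = 19, Σ1 = 4, Σt^2·y = -3129, Σt·y = -415, Σy = -54.)
Row-reducing yields α = -3845/3278, β = 14679/3278, γ = -756/1639.

α = -1.17, β = 4.48, γ = -0.46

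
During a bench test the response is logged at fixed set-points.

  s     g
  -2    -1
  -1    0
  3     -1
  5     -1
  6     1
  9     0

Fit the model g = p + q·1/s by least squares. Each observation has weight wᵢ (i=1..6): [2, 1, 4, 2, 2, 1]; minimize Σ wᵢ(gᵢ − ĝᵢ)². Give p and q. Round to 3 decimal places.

From the data, Σwᵢ·1 = 12, Σwᵢ·1/s = 8/45, Σwᵢ·1/s·1/s = 4237/2025.
For MᵀWg: Σwᵢ·g = -6, Σwᵢ·1/s·g = -2/5.
So MᵀWM·[p, q]ᵀ = MᵀWg: [[12, 8/45]; [8/45, 4237/2025]]·[p, q]ᵀ = [-6, -2/5]ᵀ.
Determinant 12·(4237/2025) − (8/45)² = 10156/405.
p = ((-6)·(4237/2025) − (8/45)·(-2/5))/(10156/405) = -12639/25390; q = (12·(-2/5) − (8/45)·(-6))/(10156/405) = -378/2539.

p = -0.498, q = -0.149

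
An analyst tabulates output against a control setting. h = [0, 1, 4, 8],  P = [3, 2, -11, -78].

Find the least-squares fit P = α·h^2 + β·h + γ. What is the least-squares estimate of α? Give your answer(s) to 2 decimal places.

α = -1.64

Sums needed: Σh^2·h^2 = 4353, Σh^2·h = 577, Σh^2 = 81, Σh·h = 81, Σh = 13, Σ1 = 4.
And Σh^2·P = -5166, Σh·P = -666, ΣP = -84.
Row-reducing yields α = -2193/1336, β = 21033/6680, γ = 3351/1670.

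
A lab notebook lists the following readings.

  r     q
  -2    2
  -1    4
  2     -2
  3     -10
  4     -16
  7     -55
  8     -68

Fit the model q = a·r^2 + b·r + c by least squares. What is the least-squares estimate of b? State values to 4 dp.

b = -1.2381

From the data, Σr^2·r^2 = 6867, Σr^2·r = 945, Σr^2 = 147, Σr·r = 147, Σr = 21, Σ1 = 7.
And Σr^2·q = -7389, Σr·q = -1035, Σq = -145.
Row-reducing yields a = -62/63, b = -26/21, c = 11/3.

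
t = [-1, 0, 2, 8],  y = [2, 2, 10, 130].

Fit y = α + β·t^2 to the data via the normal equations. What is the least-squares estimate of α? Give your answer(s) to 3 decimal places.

α = 1.308

Compute the Gram sums: Σ1 = 4, Σt^2 = 69, Σt^2·t^2 = 4113.
Moment sums: Σy = 144, Σt^2·y = 8362.
Normal equations: [[4, 69]; [69, 4113]]·[α, β]ᵀ = [144, 8362]ᵀ.
Δ = 4·4113 − 69² = 11691.
α = (144·4113 − 69·8362)/11691 = 5098/3897; β = (4·8362 − 69·144)/11691 = 23512/11691.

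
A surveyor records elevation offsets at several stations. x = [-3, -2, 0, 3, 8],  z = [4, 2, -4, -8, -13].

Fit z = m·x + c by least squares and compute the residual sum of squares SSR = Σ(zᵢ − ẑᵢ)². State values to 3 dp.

SSR = 10.386

The normal equations are: 86·m + 6·c = -144;  6·m + 5·c = -19.
Δ = 86·5 − 6² = 394.
m = ((-144)·5 − 6·(-19))/394 = -303/197; c = (86·(-19) − 6·(-144))/394 = -385/197.
Residuals: 264/197, 173/197, -403/197, -282/197, 248/197; SSR = 2046/197.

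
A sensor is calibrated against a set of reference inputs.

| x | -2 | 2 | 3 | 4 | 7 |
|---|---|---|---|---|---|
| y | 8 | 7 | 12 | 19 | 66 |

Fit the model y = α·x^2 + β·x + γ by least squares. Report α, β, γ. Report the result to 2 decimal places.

α = 1.41, β = -0.72, γ = 1.21

Setting ∂/∂α … = 0 gives: 2770·α + 434·β + 82·γ = 3706;  434·α + 82·β + 14·γ = 572;  82·α + 14·β + 5·γ = 112.
(Σx^2·x^2 = 2770, Σx^2·x = 434, Σx^2 = 82, Σx·x = 82, Σx = 14, Σ1 = 5, Σx^2·y = 3706, Σx·y = 572, Σy = 112.)
Row-reducing yields α = 11327/8008, β = -821/1144, γ = 2427/2002.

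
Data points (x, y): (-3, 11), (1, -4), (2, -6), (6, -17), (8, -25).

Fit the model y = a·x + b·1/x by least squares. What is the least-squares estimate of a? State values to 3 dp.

Sums needed: Σx·x = 114, Σx·1/x = 5, Σ1/x·1/x = 809/576.
And Σx·y = -351, Σ1/x·y = -133/8.
Normal equations: [[114, 5]; [5, 809/576]]·[a, b]ᵀ = [-351, -133/8]ᵀ.
Δ = 114·(809/576) − 5² = 12971/96.
a = ((-351)·(809/576) − 5·(-133/8))/(12971/96) = -4629/1526; b = (114·(-133/8) − 5·(-351))/(12971/96) = -792/763.

a = -3.033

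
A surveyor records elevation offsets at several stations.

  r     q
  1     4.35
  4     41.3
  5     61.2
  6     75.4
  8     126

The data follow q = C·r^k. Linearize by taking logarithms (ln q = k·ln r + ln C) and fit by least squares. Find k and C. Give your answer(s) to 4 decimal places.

k = 1.6146, C = 4.3725

Linearized form: ln q = k·ln r + ln C. From the 5 transformed points,
XᵀX = [[12.0466, 6.8669]; [6.8669, 5]], rhs = [29.5819, 18.4643]ᵀ  (here Σln r = 6.8669, Σ(ln r)² = 12.0466, Σln q = 18.4643, Σln r·ln q = 29.5819).
Slope k = (n·Σln r·ln q − Σln r·Σln q)/(n·Σ(ln r)² − (Σln r)²) = (5·29.5819 − 6.8669·18.4643)/13.0781 = 1.61464; ln C = (Σln q − k·Σln r)/n = 1.47534, so C = exp(1.47534) = 4.37251.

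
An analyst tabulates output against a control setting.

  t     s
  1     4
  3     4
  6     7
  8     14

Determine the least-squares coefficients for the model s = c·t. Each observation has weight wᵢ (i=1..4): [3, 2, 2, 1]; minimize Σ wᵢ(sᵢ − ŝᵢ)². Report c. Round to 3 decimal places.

Forming AᵀWA = [[157]] and AᵀWs = [232]ᵀ gives AᵀWA·[c]ᵀ = AᵀWs.
Hence c = 232 / 157 ≈ 1.47771.

c = 1.478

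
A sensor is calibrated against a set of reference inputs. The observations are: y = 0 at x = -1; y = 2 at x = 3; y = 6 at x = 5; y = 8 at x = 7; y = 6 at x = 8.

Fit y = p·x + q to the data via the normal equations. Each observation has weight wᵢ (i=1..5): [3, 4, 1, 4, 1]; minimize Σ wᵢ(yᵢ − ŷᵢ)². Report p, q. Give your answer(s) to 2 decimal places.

p = 0.96, q = 0.32

Sums needed: Σwᵢ·x·x = 324, Σwᵢ·x = 50, Σwᵢ·1 = 13.
Right-hand side: Σwᵢ·x·y = 326, Σwᵢ·y = 52.
det = 324·13 − 50² = 1712.
p = (326·13 − 50·52)/1712 = 819/856; q = (324·52 − 50·326)/1712 = 137/428.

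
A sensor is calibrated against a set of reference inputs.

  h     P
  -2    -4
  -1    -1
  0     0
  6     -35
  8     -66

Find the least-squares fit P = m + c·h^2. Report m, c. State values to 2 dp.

m = 0.27, c = -1.02

The normal equations are: 5·m + 105·c = -106;  105·m + 5409·c = -5501.
Eliminating c: 5409·(row 1) − 105·(row 2) gives 16020·m = 5409·(-106) − 105·(-5501) = 4251, so m = 1417/5340.
Then c = ((-5501) − 105·(1417/5340))/5409 = -3275/3204.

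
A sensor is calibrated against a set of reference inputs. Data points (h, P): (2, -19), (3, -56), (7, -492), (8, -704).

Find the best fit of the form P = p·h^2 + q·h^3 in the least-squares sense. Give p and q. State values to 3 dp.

The normal equations are: 6594·p + 49850·q = -69744;  49850·p + 380586·q = -530868.
(Σh^2·h^2 = 6594, Σh^2·h^3 = 49850, Σh^3·h^3 = 380586, Σh^2·P = -69744, Σh^3·P = -530868.)
det = 6594·380586 − 49850² = 24561584.
p = ((-69744)·380586 − 49850·(-530868))/24561584 = -9977523/3070198; q = (6594·(-530868) − 49850·(-69744))/24561584 = -2975649/3070198.

p = -3.250, q = -0.969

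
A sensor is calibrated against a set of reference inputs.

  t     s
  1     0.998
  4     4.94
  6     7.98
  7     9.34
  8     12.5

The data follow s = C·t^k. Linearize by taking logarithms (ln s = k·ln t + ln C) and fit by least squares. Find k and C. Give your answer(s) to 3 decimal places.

k = 1.182, C = 0.983

With ln sᵢ as the transformed response and ln tᵢ as the regressor:
XᵀX = [[13.2429, 7.2034]; [7.2034, 5]], rhs = [15.5357, 8.4323]ᵀ  (here Σln t = 7.2034, Σ(ln t)² = 13.2429, Σln s = 8.4323, Σln t·ln s = 15.5357).
Solving (det = 14.3252): k = 1.18230, ln C = -0.01685, so C = exp(-0.01685) = 0.98329.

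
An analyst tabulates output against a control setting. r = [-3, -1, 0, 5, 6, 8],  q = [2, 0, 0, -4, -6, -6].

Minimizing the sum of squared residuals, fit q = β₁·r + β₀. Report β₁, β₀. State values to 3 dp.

β₁ = -0.769, β₀ = -0.410

AᵀA·[β₁, β₀]ᵀ = Aᵀq reads: 135·β₁ + 15·β₀ = -110;  15·β₁ + 6·β₀ = -14.
(Σr·r = 135, Σr = 15, Σ1 = 6, Σr·q = -110, Σq = -14.)
Eliminating β₀: 6·(row 1) − 15·(row 2) gives 585·β₁ = 6·(-110) − 15·(-14) = -450, so β₁ = -10/13.
Then β₀ = ((-14) − 15·(-10/13))/6 = -16/39.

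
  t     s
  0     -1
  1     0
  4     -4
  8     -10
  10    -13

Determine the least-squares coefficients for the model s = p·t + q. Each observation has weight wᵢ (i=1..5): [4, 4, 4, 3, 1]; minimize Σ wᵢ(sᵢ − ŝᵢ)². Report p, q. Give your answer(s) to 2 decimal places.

p = -1.25, q = 0.27

The normal system MᵀWM·[p, q]ᵀ = MᵀWs is [[360, 54]; [54, 16]]·[p, q]ᵀ = [-434, -63]ᵀ.
Determinant 360·16 − 54² = 2844.
p = ((-434)·16 − 54·(-63))/2844 = -1771/1422; q = (360·(-63) − 54·(-434))/2844 = 21/79.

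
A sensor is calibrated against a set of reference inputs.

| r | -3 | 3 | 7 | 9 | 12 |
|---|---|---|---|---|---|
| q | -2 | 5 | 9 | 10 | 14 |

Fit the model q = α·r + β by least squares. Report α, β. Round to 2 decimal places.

Setting ∂/∂α … = 0 gives: 292·α + 28·β = 342;  28·α + 5·β = 36.
Determinant 292·5 − 28² = 676.
α = (342·5 − 28·36)/676 = 27/26; β = (292·36 − 28·342)/676 = 18/13.

α = 1.04, β = 1.38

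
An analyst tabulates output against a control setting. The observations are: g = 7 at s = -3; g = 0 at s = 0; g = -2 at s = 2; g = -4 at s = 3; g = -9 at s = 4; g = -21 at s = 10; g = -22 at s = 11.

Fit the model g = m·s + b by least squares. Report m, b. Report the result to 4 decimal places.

MᵀM·[m, b]ᵀ = Mᵀg reads: 259·m + 27·b = -525;  27·m + 7·b = -51.
Determinant 259·7 − 27² = 1084.
m = ((-525)·7 − 27·(-51))/1084 = -1149/542; b = (259·(-51) − 27·(-525))/1084 = 483/542.

m = -2.1199, b = 0.8911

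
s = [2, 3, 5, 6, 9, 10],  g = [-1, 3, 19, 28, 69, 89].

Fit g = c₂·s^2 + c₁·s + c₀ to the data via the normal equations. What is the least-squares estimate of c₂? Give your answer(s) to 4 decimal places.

c₂ = 0.9604

Sums needed: Σs^2·s^2 = 18579, Σs^2·s = 2105, Σs^2 = 255, Σs·s = 255, Σs = 35, Σ1 = 6.
Moment sums: Σs^2·g = 15995, Σs·g = 1781, Σg = 207.
So MᵀM·[c₂, c₁, c₀]ᵀ = Mᵀg: [[18579, 2105, 255]; [2105, 255, 35]; [255, 35, 6]]·[c₂, c₁, c₀]ᵀ = [15995, 1781, 207]ᵀ.
Row-reducing yields c₂ = 3521/3666, c₁ = -181/470, c₀ = -7465/1833.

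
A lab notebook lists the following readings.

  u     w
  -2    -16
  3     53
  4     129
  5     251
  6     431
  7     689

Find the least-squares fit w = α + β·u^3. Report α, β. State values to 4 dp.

Forming AᵀA = [[6, 767]; [767, 184819]] and Aᵀw = [1537, 370613]ᵀ gives AᵀA·[α, β]ᵀ = Aᵀw.
Determinant 6·184819 − 767² = 520625.
α = (1537·184819 − 767·370613)/520625 = -27624/74375; β = (6·370613 − 767·1537)/520625 = 149257/74375.

α = -0.3714, β = 2.0068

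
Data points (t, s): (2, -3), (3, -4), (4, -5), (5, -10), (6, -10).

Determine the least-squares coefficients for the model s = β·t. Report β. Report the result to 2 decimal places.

The normal equations are: 90·β = -148.
Hence β = -148 / 90 ≈ -1.64444.

β = -1.64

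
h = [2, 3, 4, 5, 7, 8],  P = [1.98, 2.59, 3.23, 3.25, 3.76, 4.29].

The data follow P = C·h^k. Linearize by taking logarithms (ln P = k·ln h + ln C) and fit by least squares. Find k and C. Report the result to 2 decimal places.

k = 0.52, C = 1.44

With ln Pᵢ as the transformed response and ln hᵢ as the regressor:
Σln h = 8.8128, Σ(ln h)² = 14.3101, Σln P = 6.7666, Σln h·ln P = 10.6468.
Normal system: [[14.3101, 8.8128]; [8.8128, 6]]·[k, ln C]ᵀ = [10.6468, 6.7666]ᵀ.
Solving (det = 8.1947): k = 0.51839, ln C = 0.36635, so C = exp(0.36635) = 1.44247.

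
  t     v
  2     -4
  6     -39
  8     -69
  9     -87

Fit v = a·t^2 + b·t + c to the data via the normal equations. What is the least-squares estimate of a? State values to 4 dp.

Setting ∂/∂a … = 0 gives: 11969·a + 1465·b + 185·c = -12883;  1465·a + 185·b + 25·c = -1577;  185·a + 25·b + 4·c = -199.
(Σt^2·t^2 = 11969, Σt^2·t = 1465, Σt^2 = 185, Σt·t = 185, Σt = 25, Σ1 = 4, Σt^2·v = -12883, Σt·v = -1577, Σv = -199.)
Inverting the 3×3 Gram matrix, [a, b, c]ᵀ = [-385/372, -887/1860, 34/31]ᵀ.

a = -1.0349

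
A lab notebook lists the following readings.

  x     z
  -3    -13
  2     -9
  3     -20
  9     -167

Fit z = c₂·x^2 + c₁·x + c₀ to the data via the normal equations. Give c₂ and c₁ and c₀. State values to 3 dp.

c₂ = -1.946, c₁ = -1.158, c₀ = 1.044

Normal-equation sums: Σx^2·x^2 = 6739, Σx^2·x = 737, Σx^2 = 103, Σx·x = 103, Σx = 11, Σ1 = 4.
Moment sums: Σx^2·z = -13860, Σx·z = -1542, Σz = -209.
Solving the 3×3 system (Gaussian elimination) gives c₂ = -6589/3386, c₁ = -11767/10158, c₀ = 5302/5079.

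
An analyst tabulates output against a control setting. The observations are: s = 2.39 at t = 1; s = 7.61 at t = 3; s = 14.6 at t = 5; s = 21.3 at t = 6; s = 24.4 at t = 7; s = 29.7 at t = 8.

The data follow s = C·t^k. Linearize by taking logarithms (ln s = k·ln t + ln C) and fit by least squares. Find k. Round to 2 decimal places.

k = 1.22

Linearized form: ln s = k·ln t + ln C. From the 6 transformed points,
AᵀA = [[15.1183, 8.5252]; [8.5252, 6]], rhs = [25.2931, 15.2262]ᵀ  (here Σln t = 8.5252, Σ(ln t)² = 15.1183, Σln s = 15.2262, Σln t·ln s = 25.2931).
Solving (det = 18.0313): k = 1.21746, ln C = 0.80786.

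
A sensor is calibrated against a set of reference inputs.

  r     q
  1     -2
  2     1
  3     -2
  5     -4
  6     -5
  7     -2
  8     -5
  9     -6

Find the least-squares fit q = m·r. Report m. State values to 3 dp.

m = -0.610

MᵀM·[m]ᵀ = Mᵀq reads: 269·m = -164.
(Σr·r = 269, Σr·q = -164.)
m = (-164)/269 = -0.609665.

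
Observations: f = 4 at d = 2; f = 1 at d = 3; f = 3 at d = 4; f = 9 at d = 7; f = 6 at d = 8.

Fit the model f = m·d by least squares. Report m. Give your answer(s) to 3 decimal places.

m = 0.944

From the data, Σd·d = 142.
For Mᵀf: Σd·f = 134.
Normal equations: [[142]]·[m]ᵀ = [134]ᵀ.
Hence m = 134 / 142 ≈ 0.943662.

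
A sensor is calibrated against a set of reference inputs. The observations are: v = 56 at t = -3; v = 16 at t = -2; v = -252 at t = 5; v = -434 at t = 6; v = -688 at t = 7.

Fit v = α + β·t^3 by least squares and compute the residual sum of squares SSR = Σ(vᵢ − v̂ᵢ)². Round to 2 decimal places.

XᵀX·[α, β]ᵀ = Xᵀv reads: 5·α + 649·β = -1302;  649·α + 180723·β = -362868.
(Σ1 = 5, Σt^3 = 649, Σt^3·t^3 = 180723, Σv = -1302, Σt^3·v = -362868.)
det = 5·180723 − 649² = 482414.
α = ((-1302)·180723 − 649·(-362868))/482414 = 99993/241207; β = (5·(-362868) − 649·(-1302))/482414 = -484671/241207.
Residuals: 321482/241207, -118049/241207, -300282/241207, -94895/241207, 191744/241207; SSR = 1049830/241207.

SSR = 4.35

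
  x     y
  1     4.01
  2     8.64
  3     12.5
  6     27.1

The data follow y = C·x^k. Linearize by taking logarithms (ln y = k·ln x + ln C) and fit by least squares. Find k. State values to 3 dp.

Taking logs, ln y = k·ln x + ln C, so regress ln y on ln x.
AᵀA = [[4.8978, 3.5835]; [3.5835, 4]], rhs = [10.1815, 9.3705]ᵀ  (here Σln x = 3.5835, Σ(ln x)² = 4.8978, Σln y = 9.3705, Σln x·ln y = 10.1815).
Δ = 4.8978·4 − (3.5835)² = 6.7496; k = (10.1815·4 − 3.5835·9.3705)/6.7496 = 1.05883, ln C = (4.8978·9.3705 − 3.5835·10.1815)/6.7496 = 1.39403.

k = 1.059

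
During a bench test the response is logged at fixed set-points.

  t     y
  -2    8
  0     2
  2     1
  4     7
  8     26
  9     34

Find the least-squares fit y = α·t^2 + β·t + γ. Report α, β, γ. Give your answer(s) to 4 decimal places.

α = 0.5431, β = -1.3872, γ = 2.5589

Setting ∂/∂α … = 0 gives: 10945·α + 1305·β + 169·γ = 4566;  1305·α + 169·β + 21·γ = 528;  169·α + 21·β + 6·γ = 78.
Solving the 3×3 system (Gaussian elimination) gives α = 132891/244708, β = -339447/244708, γ = 156543/61177.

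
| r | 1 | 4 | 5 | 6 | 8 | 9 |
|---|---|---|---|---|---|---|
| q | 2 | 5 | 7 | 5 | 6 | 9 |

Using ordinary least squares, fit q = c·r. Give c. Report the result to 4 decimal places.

c = 0.9686

The normal equations are: 223·c = 216.
(Σr·r = 223, Σr·q = 216.)
Hence c = 216 / 223 ≈ 0.96861.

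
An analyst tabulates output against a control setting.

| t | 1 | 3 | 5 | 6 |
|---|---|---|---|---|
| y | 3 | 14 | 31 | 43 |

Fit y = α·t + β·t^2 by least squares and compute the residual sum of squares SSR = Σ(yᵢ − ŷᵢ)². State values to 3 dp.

SSR = 0.283

The normal system XᵀX·[α, β]ᵀ = Xᵀy is [[71, 369]; [369, 2003]]·[α, β]ᵀ = [458, 2452]ᵀ.
Eliminating β: 2003·(row 1) − 369·(row 2) gives 6052·α = 2003·458 − 369·2452 = 12586, so α = 6293/3026.
Then β = (2452 − 369·(6293/3026))/2003 = 2545/3026.
Residuals: 120/1513, 290/1513, -642/1513, 370/1513; SSR = 428/1513.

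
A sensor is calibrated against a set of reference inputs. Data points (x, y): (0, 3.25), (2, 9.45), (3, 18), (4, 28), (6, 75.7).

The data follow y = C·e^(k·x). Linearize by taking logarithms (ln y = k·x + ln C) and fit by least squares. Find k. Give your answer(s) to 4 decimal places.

k = 0.5265

Let Y = ln y. Fitting Y = k·x + ln C by least squares:
Sums: Σx = 15.0000, Σ(x)² = 65.0000, Σln y = 13.9740, Σx·ln y = 52.4526.
Normal system: [[65.0000, 15.0000]; [15.0000, 5]]·[k, ln C]ᵀ = [52.4526, 13.9740]ᵀ.
Δ = 65.0000·5 − (15.0000)² = 100.0000; k = (52.4526·5 − 15.0000·13.9740)/100.0000 = 0.52653, ln C = (65.0000·13.9740 − 15.0000·52.4526)/100.0000 = 1.21522.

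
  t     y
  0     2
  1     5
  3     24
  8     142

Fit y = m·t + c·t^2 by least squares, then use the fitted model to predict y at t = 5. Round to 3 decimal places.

ŷ = 59.835

The normal system MᵀM·[m, c]ᵀ = Mᵀy is [[74, 540]; [540, 4178]]·[m, c]ᵀ = [1213, 9309]ᵀ.
Determinant 74·4178 − 540² = 17572.
m = (1213·4178 − 540·9309)/17572 = 20527/8786; c = (74·9309 − 540·1213)/17572 = 16923/8786.
At t = 5: ŷ = (20527/8786)·(5) + (16923/8786)·(25) = 262855/4393.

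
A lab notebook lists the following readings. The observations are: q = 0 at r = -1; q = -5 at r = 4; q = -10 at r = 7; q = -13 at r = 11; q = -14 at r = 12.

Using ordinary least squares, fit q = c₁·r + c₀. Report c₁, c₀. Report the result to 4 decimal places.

c₁ = -1.0936, c₀ = -1.1820

XᵀX·[c₁, c₀]ᵀ = Xᵀq reads: 331·c₁ + 33·c₀ = -401;  33·c₁ + 5·c₀ = -42.
(Σr·r = 331, Σr = 33, Σ1 = 5, Σr·q = -401, Σq = -42.)
Eliminating c₀: 5·(row 1) − 33·(row 2) gives 566·c₁ = 5·(-401) − 33·(-42) = -619, so c₁ = -619/566.
Then c₀ = ((-42) − 33·(-619/566))/5 = -669/566.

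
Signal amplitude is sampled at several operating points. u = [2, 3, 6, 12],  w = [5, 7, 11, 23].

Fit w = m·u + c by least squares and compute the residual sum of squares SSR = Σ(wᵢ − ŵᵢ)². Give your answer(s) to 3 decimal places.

Compute the Gram sums: Σu·u = 193, Σu = 23, Σ1 = 4.
Moment sums: Σu·w = 373, Σw = 46.
Determinant 193·4 − 23² = 243.
m = (373·4 − 23·46)/243 = 434/243; c = (193·46 − 23·373)/243 = 299/243.
Residuals: 16/81, 100/243, -230/243, 82/243; SSR = 296/243.

SSR = 1.218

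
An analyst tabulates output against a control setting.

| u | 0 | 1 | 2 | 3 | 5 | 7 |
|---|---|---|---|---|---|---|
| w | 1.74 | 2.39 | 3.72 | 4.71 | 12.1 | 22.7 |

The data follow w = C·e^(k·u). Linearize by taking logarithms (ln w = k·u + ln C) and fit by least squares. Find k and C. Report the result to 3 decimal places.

k = 0.375, C = 1.690

Taking logs, ln w = k·u + ln C, so regress ln w on u.
AᵀA = [[88.0000, 18.0000]; [18.0000, 6]], rhs = [42.4704, 9.9042]ᵀ  (here Σu = 18.0000, Σ(u)² = 88.0000, Σln w = 9.9042, Σu·ln w = 42.4704).
Solving (det = 204.0000): k = 0.37523, ln C = 0.52500, so C = exp(0.52500) = 1.69045.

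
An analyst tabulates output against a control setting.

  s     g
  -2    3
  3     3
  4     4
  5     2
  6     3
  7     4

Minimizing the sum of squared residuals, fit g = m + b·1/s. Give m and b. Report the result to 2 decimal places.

m = 3.15, b = 0.21

Normal-equation sums: Σ1 = 6, Σ1/s = 83/140, Σ1/s·1/s = 90281/176400.
Moment sums: Σg = 19, Σ1/s·g = 69/35.
Normal equations: [[6, 83/140]; [83/140, 90281/176400]]·[m, b]ᵀ = [19, 69/35]ᵀ.
det = 6·(90281/176400) − (83/140)² = 31979/11760.
m = (19·(90281/176400) − (83/140)·(69/35))/(31979/11760) = 1509167/479685; b = (6·(69/35) − (83/140)·19)/(31979/11760) = 6636/31979.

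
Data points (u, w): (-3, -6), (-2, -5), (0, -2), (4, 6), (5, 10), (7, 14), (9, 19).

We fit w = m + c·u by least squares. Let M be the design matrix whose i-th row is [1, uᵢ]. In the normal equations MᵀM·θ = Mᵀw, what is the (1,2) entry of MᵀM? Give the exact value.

Row 1 ↔ basis 1, column 2 ↔ basis u, so (MᵀM)_{1,2} = Σᵢ u = (1)·(-3) + (1)·(-2) + (1)·(0) + (1)·(4) + (1)·(5) + (1)·(7) + (1)·(9) = 20.

20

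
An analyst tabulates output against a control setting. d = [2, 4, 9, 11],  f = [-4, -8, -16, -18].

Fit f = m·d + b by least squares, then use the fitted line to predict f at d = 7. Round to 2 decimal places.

Setting ∂/∂m … = 0 gives: 222·m + 26·b = -382;  26·m + 4·b = -46.
(Σd·d = 222, Σd = 26, Σ1 = 4, Σd·f = -382, Σf = -46.)
Δ = 222·4 − 26² = 212.
m = ((-382)·4 − 26·(-46))/212 = -83/53; b = (222·(-46) − 26·(-382))/212 = -70/53.
At d = 7: f̂ = (-83/53)·(7) + (-70/53)·(1) = -651/53.

f̂ = -12.28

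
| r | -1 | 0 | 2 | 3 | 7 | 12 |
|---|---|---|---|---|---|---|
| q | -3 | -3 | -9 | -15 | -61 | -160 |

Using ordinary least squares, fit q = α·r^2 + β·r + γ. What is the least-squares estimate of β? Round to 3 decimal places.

β = -1.269

The normal system AᵀA·[α, β, γ]ᵀ = Aᵀq is [[23235, 2105, 207]; [2105, 207, 23]; [207, 23, 6]]·[α, β, γ]ᵀ = [-26203, -2407, -251]ᵀ.
Row-reducing yields α = -569561/577236, β = -244125/192412, γ = -76837/26238.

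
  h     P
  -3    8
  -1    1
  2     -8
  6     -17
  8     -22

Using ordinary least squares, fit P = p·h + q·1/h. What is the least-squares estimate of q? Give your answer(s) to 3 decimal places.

With design matrix M, MᵀM = [[114, 5]; [5, 809/576]] and MᵀP = [-319, -53/4]ᵀ.
det = 114·(809/576) − 5² = 12971/96.
p = ((-319)·(809/576) − 5·(-53/4))/(12971/96) = -219911/77826; q = (114·(-53/4) − 5·(-319))/(12971/96) = 8112/12971.

q = 0.625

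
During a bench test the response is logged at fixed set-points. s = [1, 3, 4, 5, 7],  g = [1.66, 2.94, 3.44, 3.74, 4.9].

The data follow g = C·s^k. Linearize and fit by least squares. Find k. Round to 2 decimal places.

Let Y = ln g. Fitting Y = k·ln s + ln C by least squares:
AᵀA = [[9.5056, 6.0403]; [6.0403, 5]], rhs = [8.1130, 5.7290]ᵀ  (here Σln s = 6.0403, Σ(ln s)² = 9.5056, Σln g = 5.7290, Σln s·ln g = 8.1130).
Δ = 9.5056·5 − (6.0403)² = 11.0434; k = (8.1130·5 − 6.0403·5.7290)/11.0434 = 0.53970, ln C = (9.5056·5.7290 − 6.0403·8.1130)/11.0434 = 0.49382.

k = 0.54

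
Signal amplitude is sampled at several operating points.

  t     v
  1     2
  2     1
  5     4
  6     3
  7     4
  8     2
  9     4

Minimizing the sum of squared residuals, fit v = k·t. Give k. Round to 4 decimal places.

k = 0.4692

The normal system AᵀA·[k]ᵀ = Aᵀv is [[260]]·[k]ᵀ = [122]ᵀ.
k = 122/260 = 0.469231.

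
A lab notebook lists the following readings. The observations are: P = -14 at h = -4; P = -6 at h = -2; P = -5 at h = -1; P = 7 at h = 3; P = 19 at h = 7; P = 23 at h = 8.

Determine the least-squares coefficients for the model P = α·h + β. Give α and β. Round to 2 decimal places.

α = 2.99, β = -1.48

From the data, Σh·h = 143, Σh = 11, Σ1 = 6.
Right-hand side: Σh·P = 411, ΣP = 24.
AᵀA·[α, β]ᵀ = AᵀP becomes [[143, 11]; [11, 6]]·[α, β]ᵀ = [411, 24]ᵀ.
Eliminating β: 6·(row 1) − 11·(row 2) gives 737·α = 6·411 − 11·24 = 2202, so α = 2202/737.
Then β = (24 − 11·(2202/737))/6 = -99/67.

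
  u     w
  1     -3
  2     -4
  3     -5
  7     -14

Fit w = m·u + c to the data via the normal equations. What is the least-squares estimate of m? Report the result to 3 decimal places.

m = -1.904

The normal system MᵀM·[m, c]ᵀ = Mᵀw is [[63, 13]; [13, 4]]·[m, c]ᵀ = [-124, -26]ᵀ.
Eliminating c: 4·(row 1) − 13·(row 2) gives 83·m = 4·(-124) − 13·(-26) = -158, so m = -158/83.
Then c = ((-26) − 13·(-158/83))/4 = -26/83.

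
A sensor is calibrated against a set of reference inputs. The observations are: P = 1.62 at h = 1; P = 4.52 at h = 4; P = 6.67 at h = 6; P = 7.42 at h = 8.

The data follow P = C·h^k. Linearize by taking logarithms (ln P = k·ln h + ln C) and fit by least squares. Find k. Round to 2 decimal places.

k = 0.75

Taking logs, ln P = k·ln h + ln C, so regress ln P on ln h.
XᵀX = [[9.4563, 5.2575]; [5.2575, 4]], rhs = [9.6589, 5.8927]ᵀ  (here Σln h = 5.2575, Σ(ln h)² = 9.4563, Σln P = 5.8927, Σln h·ln P = 9.6589).
Slope k = (n·Σln h·ln P − Σln h·Σln P)/(n·Σ(ln h)² − (Σln h)²) = (4·9.6589 − 5.2575·5.8927)/10.1839 = 0.75163; ln C = (Σln P − k·Σln h)/n = 0.48526.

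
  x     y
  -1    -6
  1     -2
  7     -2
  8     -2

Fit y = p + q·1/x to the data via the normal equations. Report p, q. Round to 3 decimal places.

p = -3.142, q = 2.115

From the data, Σ1 = 4, Σ1/x = 15/56, Σ1/x·1/x = 6385/3136.
Right-hand side: Σy = -12, Σ1/x·y = 97/28.
AᵀA·[p, q]ᵀ = Aᵀy becomes [[4, 15/56]; [15/56, 6385/3136]]·[p, q]ᵀ = [-12, 97/28]ᵀ.
det = 4·(6385/3136) − (15/56)² = 25315/3136.
p = ((-12)·(6385/3136) − (15/56)·(97/28))/(25315/3136) = -15906/5063; q = (4·(97/28) − (15/56)·(-12))/(25315/3136) = 53536/25315.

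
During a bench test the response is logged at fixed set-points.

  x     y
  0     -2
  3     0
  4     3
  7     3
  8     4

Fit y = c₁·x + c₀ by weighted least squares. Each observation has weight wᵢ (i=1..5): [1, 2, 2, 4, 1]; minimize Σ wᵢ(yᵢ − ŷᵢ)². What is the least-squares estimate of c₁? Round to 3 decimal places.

Forming MᵀWM = [[310, 50]; [50, 10]] and MᵀWy = [140, 20]ᵀ gives MᵀWM·[c₁, c₀]ᵀ = MᵀWy.
Determinant 310·10 − 50² = 600.
c₁ = (140·10 − 50·20)/600 = 2/3; c₀ = (310·20 − 50·140)/600 = -4/3.

c₁ = 0.667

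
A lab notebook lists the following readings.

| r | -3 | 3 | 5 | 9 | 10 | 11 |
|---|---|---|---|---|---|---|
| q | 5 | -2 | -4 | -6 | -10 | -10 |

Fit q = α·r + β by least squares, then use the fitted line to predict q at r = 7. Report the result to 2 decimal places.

q̂ = -5.72

With design matrix X, XᵀX = [[345, 35]; [35, 6]] and Xᵀq = [-305, -27]ᵀ.
Determinant 345·6 − 35² = 845.
α = ((-305)·6 − 35·(-27))/845 = -177/169; β = (345·(-27) − 35·(-305))/845 = 272/169.
At r = 7: q̂ = (-177/169)·(7) + (272/169)·(1) = -967/169.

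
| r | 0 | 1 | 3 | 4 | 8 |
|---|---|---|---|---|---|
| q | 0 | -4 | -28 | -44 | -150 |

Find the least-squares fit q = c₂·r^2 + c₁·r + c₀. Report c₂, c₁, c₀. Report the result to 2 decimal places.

c₂ = -1.91, c₁ = -3.55, c₀ = 0.51

Sums needed: Σr^2·r^2 = 4434, Σr^2·r = 604, Σr^2 = 90, Σr·r = 90, Σr = 16, Σ1 = 5.
And Σr^2·q = -10560, Σr·q = -1464, Σq = -226.
AᵀA·[c₂, c₁, c₀]ᵀ = Aᵀq becomes [[4434, 604, 90]; [604, 90, 16]; [90, 16, 5]]·[c₂, c₁, c₀]ᵀ = [-10560, -1464, -226]ᵀ.
Row-reducing yields c₂ = -22246/11659, c₁ = -41424/11659, c₀ = 5998/11659.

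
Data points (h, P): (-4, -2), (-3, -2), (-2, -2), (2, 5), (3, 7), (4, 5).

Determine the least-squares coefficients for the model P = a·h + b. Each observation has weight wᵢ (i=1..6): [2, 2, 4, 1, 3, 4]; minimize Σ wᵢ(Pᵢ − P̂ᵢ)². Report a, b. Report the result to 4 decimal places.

Sums needed: Σwᵢ·h·h = 161, Σwᵢ·h = 5, Σwᵢ·1 = 16.
And Σwᵢ·h·P = 197, Σwᵢ·P = 30.
XᵀWX·[a, b]ᵀ = XᵀWP becomes [[161, 5]; [5, 16]]·[a, b]ᵀ = [197, 30]ᵀ.
Determinant 161·16 − 5² = 2551.
a = (197·16 − 5·30)/2551 = 3002/2551; b = (161·30 − 5·197)/2551 = 3845/2551.

a = 1.1768, b = 1.5073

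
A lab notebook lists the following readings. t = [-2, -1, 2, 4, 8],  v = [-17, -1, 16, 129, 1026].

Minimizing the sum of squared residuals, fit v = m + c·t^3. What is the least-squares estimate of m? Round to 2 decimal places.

m = 0.17

Sums needed: Σ1 = 5, Σt^3 = 575, Σt^3·t^3 = 266369.
And Σv = 1153, Σt^3·v = 533833.
Normal equations: [[5, 575]; [575, 266369]]·[m, c]ᵀ = [1153, 533833]ᵀ.
Eliminating c: 266369·(row 1) − 575·(row 2) gives 1001220·m = 266369·1153 − 575·533833 = 169482, so m = 28247/166870.
Then c = (533833 − 575·(28247/166870))/266369 = 66873/33374.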